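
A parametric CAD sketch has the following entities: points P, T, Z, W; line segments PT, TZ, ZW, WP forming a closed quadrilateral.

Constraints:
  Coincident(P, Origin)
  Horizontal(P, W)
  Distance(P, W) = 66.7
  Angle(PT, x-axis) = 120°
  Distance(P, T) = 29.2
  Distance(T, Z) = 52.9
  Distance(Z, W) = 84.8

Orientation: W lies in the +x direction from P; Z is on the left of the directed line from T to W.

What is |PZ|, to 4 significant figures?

70.14

Checks: |TZ| = 52.90 ✓; |ZW| = 84.80 ✓.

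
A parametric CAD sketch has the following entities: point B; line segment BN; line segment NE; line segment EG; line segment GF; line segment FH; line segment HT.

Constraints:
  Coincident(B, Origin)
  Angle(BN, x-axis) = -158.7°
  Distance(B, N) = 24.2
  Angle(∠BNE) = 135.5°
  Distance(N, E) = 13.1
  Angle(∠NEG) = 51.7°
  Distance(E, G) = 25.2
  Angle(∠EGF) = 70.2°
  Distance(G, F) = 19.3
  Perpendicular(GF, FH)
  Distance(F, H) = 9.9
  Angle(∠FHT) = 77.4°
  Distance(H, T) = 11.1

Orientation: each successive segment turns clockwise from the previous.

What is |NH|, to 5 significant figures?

4.6887

∠EGF = 70.2° gives GF at -81.300° from the x-axis; with |GF| = 19.3, F = (-9.5221, -10.684). GF ⟂ FH, so FH runs at -171.30°; with |FH| = 9.9, H = (-19.308, -12.181). Then |NH| = |H − N| = 4.6887.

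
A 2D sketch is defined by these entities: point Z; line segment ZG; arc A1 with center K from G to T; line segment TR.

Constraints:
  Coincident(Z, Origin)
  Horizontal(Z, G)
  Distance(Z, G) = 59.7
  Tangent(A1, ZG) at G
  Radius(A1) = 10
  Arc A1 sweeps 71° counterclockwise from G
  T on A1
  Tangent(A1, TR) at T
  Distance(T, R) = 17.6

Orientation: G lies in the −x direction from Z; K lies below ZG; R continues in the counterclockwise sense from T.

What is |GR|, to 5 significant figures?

27.883

Z is at the origin; Z and G share the same y with |ZG| = 59.7 and G on the −x side, so G = (-59.700, 0.0000). Tangency of A1 to ZG means the radius KG is perpendicular to ZG, so K = G + (0, -10) = (-59.700, -10.000). On A1, G sits at bearing 90° from K; a 71° counterclockwise sweep puts T at bearing 161°, so T = K + 10.0·(cos 161°, sin 161°) = (-69.155, -6.7443). Since A1 is tangent to TR there, KT ⟂ TR, so TR runs along (−sin 161°, cos 161°); with |TR| = 17.6, R = (-74.885, -23.385). Then |GR| = |R − G| = 27.883.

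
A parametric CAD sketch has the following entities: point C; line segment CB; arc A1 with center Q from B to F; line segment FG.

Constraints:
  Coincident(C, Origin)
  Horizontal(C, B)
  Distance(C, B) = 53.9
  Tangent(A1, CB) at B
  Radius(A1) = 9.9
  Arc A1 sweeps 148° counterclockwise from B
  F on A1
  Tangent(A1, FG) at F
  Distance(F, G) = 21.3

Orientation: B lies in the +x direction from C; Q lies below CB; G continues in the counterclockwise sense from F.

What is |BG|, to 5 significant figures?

32.240

On A1, B sits at bearing 90° from Q; a 148° counterclockwise sweep puts F at bearing 238°, so F = Q + 9.9·(cos 238°, sin 238°) = (48.654, -18.296). Since A1 is tangent to FG there, QF ⟂ FG, so FG runs along (−sin 238°, cos 238°); with |FG| = 21.3, G = (66.717, -29.583). Then |BG| = |G − B| = 32.240.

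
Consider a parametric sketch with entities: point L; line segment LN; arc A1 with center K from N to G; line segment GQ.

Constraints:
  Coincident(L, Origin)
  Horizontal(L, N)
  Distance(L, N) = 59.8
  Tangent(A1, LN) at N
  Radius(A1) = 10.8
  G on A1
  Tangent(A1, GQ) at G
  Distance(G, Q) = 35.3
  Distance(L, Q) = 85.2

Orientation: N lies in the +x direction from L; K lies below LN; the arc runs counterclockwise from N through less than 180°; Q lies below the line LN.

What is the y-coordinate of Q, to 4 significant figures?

-45.67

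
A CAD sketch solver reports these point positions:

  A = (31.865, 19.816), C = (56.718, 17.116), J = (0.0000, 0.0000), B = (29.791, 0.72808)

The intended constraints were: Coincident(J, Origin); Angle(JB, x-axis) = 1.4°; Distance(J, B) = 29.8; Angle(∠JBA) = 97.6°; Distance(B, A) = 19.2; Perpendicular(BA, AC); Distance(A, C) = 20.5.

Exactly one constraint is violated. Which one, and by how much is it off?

Distance(A, C) = 20.5 — off by 4.50.

J = (0.00, 0.00) ✓; JB at 1.400° ✓; |JB| = 29.80 ✓; ∠JBA = 97.60° ✓; |BA| = 19.20 ✓; ∠(BA, AC) = 90.00° ✓; |AC| = 25.00 ✗.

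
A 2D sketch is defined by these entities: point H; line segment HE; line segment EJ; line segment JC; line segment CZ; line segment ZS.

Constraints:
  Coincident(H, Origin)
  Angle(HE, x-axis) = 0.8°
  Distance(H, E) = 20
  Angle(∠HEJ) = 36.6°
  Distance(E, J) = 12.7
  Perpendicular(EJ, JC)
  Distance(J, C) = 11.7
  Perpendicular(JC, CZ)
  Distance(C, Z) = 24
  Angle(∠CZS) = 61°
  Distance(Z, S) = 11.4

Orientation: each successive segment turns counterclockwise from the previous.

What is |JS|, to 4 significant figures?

18.55

JC is perpendicular to CZ, so CZ runs at -35.80°; with |CZ| = 24.0, Z = (22.32, -15.82). ∠CZS = 61.0° gives ZS at 83.20° from the x-axis; with |ZS| = 11.4, S = (23.67, -4.500). Then |JS| = |S − J| = 18.55.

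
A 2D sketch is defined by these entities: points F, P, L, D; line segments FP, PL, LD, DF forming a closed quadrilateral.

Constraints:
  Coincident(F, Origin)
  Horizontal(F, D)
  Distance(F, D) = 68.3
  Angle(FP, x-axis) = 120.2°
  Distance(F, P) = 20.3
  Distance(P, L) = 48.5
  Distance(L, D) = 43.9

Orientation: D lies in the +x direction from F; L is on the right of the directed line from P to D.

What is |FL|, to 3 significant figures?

30.1

Checks: |PL| = 48.50 ✓; |LD| = 43.90 ✓.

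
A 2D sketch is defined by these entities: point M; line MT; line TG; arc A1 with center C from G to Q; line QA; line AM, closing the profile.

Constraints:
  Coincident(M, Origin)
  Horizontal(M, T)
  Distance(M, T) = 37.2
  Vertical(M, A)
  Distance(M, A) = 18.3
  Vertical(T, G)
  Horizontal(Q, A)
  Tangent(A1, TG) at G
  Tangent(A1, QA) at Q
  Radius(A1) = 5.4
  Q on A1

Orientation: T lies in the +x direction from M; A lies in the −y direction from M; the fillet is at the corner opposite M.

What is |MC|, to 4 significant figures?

34.32

M is at the origin; MT is horizontal with |MT| = 37.2 and T on the +x side, so T = (37.20, 0.000). MA is vertical with |MA| = 18.3 and A on the −y side, so A = (0.000, -18.30). The virtual corner opposite M is at (37.20, -18.30). A1 meets TG tangentially, so CG is at right angles to TG and A1 meets QA tangentially, so CQ is at right angles to QA, with radius 5.4, so the center C sits 5.4 in from both sides at C = (31.80, -12.90). Then |MC| = |C − M| = 34.32.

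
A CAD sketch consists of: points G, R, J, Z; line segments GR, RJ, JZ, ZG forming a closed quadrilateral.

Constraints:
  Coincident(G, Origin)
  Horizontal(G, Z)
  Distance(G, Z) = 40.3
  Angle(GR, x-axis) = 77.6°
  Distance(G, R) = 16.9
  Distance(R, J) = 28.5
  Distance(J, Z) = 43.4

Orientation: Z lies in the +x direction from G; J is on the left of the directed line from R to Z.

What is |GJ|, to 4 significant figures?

44.35

Checks: |RJ| = 28.50 ✓; |JZ| = 43.40 ✓.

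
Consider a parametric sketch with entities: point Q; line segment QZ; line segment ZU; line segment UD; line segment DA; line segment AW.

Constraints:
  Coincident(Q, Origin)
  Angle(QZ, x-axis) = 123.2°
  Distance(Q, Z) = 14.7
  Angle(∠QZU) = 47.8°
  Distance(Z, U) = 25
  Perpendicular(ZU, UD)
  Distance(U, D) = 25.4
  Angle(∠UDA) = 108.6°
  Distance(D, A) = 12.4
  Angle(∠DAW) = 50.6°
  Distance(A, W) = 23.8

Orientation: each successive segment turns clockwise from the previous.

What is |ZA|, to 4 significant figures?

32.21

Q is at the origin; QZ runs at 123.2° with length 14.7, so Z = (-8.049, 12.30). ∠QZU = 47.8° gives ZU at -9.000° from the x-axis; with |ZU| = 25.0, U = (16.64, 8.390). ZU is perpendicular to UD, so UD runs at -99.00°; with |UD| = 25.4, D = (12.67, -16.70). ∠UDA = 108.6° gives DA at -170.4° from the x-axis; with |DA| = 12.4, A = (0.4432, -18.77). Then |ZA| = |A − Z| = 32.21.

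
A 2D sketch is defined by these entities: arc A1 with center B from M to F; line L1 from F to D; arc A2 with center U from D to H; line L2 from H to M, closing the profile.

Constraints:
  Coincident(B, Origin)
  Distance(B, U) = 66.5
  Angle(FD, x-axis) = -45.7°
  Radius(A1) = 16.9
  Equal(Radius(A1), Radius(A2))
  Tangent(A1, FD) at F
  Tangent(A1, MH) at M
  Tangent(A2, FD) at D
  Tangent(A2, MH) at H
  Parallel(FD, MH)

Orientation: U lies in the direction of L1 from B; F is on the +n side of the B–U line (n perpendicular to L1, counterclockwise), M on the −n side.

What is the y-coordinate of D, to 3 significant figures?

-35.8

The slot axis is L1's direction at -45.7°, so u = (cos -45.7°, sin -45.7°) = (0.698, -0.716) and n = (−sin -45.7°, cos -45.7°) = (0.716, 0.698). B is at the origin and U lies 66.5 along u from B, so U = 66.5·u = (46.4, -47.6). Tangency of A1 to both parallel lines with radius 16.9 puts F and M at B ± 16.9·n: F = (12.1, 11.8), M = (-12.1, -11.8). Equal radii place D and H the same way about U: D = U + 16.9·n = (58.5, -35.8), H = U − 16.9·n = (34.3, -59.4). So D.y = -35.8.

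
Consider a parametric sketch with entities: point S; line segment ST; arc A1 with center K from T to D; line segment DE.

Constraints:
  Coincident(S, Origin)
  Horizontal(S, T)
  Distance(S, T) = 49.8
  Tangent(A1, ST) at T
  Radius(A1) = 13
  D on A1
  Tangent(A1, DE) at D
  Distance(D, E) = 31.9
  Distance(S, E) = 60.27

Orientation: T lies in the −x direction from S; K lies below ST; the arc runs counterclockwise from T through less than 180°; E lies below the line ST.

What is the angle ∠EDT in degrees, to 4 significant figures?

115.0°

Checks: |ST| = 49.80 ✓; |KD| = 13.00 ✓; ∠(KD, DE) = 90.00° ✓; |DE| = 31.90 ✓; |SE| = 60.27 ✓.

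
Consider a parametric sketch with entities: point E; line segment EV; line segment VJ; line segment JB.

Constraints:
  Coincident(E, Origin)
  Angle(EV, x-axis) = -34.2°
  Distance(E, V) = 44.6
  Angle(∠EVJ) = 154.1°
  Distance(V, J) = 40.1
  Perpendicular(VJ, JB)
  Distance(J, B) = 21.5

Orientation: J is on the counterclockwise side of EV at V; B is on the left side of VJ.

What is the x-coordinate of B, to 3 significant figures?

79.7

E is at the origin; EV runs at -34.2° with length 44.6, so V = 44.6·(cos -34.2°, sin -34.2°) = (36.9, -25.1). ∠EVJ = 154.1°, so VJ runs at -34.2° + (180° − 154.1°) = -8.30° from the x-axis; with |VJ| = 40.1, J = V + 40.1·(cos -8.30°, sin -8.30°) = (76.6, -30.9). VJ is perpendicular to JB; with |JB| = 21.5 on the left of VJ, B = J + 21.5·(0.144, 0.990) = (79.7, -9.58). So B.x = 79.7.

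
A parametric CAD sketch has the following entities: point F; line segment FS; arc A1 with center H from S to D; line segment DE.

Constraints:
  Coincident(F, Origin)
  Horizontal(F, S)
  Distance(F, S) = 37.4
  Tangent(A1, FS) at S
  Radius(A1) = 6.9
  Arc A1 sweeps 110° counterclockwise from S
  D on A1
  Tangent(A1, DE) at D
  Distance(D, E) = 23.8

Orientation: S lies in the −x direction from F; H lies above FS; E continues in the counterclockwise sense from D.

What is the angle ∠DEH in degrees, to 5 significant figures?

16.168°

On A1, S sits at bearing -90° from H; a 110° counterclockwise sweep puts D at bearing 20°, so D = H + 6.9·(cos 20°, sin 20°) = (-30.916, 9.2599). The tangent condition forces HD to be normal to DE, so DE runs along (−sin 20°, cos 20°); with |DE| = 23.8, E = (-39.056, 31.625). Then cos ∠DEH = ED·EH / (|ED||EH|), giving 16.168°.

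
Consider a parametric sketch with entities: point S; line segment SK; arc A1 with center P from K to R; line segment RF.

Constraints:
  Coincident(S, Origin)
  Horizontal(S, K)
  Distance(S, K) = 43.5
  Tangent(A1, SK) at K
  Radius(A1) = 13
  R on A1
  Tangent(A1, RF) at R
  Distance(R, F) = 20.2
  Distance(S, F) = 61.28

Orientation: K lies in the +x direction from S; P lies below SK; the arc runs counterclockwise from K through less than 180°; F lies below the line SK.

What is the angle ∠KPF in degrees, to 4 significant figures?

165.8°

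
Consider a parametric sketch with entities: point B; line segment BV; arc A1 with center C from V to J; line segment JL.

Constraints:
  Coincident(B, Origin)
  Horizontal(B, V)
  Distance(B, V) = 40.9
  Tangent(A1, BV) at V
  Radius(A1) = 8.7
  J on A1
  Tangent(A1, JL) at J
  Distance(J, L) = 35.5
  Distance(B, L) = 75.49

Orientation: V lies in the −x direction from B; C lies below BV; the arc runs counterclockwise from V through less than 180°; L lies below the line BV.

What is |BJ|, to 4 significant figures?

48.36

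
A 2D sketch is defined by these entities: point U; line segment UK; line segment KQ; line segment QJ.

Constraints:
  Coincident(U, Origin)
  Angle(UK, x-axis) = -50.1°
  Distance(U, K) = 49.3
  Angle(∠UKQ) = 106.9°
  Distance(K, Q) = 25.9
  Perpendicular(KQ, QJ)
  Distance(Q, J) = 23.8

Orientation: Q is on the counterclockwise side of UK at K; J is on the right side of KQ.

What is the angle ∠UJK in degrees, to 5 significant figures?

17.872°

U is at the origin; UK runs at -50.1° with length 49.3, so K = 49.3·(cos -50.1°, sin -50.1°) = (31.623, -37.821). ∠UKQ = 106.9°, so KQ runs at -50.1° + (180° − 106.9°) = 23.000° from the x-axis; with |KQ| = 25.9, Q = K + 25.9·(cos 23.000°, sin 23.000°) = (55.465, -27.701). KQ ⟂ QJ; with |QJ| = 23.8 on the right of KQ, J = Q + 23.8·(0.39073, -0.92050) = (64.764, -49.609). Then cos ∠UJK = JU·JK / (|JU||JK|), giving 17.872°.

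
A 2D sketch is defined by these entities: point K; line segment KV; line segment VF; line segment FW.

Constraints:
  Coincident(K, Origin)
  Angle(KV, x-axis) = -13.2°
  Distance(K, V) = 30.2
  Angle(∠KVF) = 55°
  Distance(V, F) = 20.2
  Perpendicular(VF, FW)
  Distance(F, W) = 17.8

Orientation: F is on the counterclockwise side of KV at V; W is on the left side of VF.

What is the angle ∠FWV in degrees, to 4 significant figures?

48.61°

K is at the origin; KV runs at -13.2° with length 30.2, so V = 30.2·(cos -13.2°, sin -13.2°) = (29.40, -6.896). ∠KVF = 55.0°, so VF runs at -13.2° + (180° − 55.0°) = 111.8° from the x-axis; with |VF| = 20.2, F = V + 20.2·(cos 111.8°, sin 111.8°) = (21.90, 11.86). The perpendicularity gives FW at right angles to VF; with |FW| = 17.8 on the left of VF, W = F + 17.8·(-0.9285, -0.3714) = (5.373, 5.249). Then cos ∠FWV = WF·WV / (|WF||WV|), giving 48.61°.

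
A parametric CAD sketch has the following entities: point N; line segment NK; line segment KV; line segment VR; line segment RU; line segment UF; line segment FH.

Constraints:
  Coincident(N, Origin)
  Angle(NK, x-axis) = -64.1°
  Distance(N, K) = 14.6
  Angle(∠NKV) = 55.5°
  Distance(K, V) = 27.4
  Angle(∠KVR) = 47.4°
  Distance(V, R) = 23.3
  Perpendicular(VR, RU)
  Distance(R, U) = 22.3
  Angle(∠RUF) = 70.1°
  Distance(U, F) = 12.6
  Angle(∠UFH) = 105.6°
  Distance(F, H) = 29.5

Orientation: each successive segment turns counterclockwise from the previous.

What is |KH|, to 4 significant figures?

31.95

∠RUF = 70.1° gives UF at 32.90° from the x-axis; with |UF| = 12.6, F = (12.80, -9.435). ∠UFH = 105.6° gives FH at 107.3° from the x-axis; with |FH| = 29.5, H = (4.032, 18.73). Then |KH| = |H − K| = 31.95.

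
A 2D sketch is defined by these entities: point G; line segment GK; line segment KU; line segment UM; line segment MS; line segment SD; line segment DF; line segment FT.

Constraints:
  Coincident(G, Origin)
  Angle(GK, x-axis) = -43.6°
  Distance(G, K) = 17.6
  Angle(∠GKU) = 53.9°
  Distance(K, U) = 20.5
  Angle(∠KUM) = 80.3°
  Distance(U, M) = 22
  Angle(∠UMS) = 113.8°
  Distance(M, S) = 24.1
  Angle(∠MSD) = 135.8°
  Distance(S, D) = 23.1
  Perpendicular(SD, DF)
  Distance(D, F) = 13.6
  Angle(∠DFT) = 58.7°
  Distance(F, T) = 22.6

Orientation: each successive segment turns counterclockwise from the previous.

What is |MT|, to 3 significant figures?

25.8

G is at the origin; GK runs at -43.6° with length 17.6, so K = (12.7, -12.1). ∠GKU = 53.9° gives KU at 82.5° from the x-axis; with |KU| = 20.5, U = (15.4, 8.19). ∠KUM = 80.3° gives UM at -178° from the x-axis; with |UM| = 22.0, M = (-6.56, 7.34). ∠UMS = 113.8° gives MS at -112° from the x-axis; with |MS| = 24.1, S = (-15.4, -15.1). ∠MSD = 135.8° gives SD at -67.4° from the x-axis; with |SD| = 23.1, D = (-6.56, -36.4). The perpendicularity gives DF at right angles to SD, so DF runs at 22.6°; with |DF| = 13.6, F = (6.00, -31.2). ∠DFT = 58.7° gives FT at 144° from the x-axis; with |FT| = 22.6, T = (-12.3, -17.8). Then |MT| = |T − M| = 25.8.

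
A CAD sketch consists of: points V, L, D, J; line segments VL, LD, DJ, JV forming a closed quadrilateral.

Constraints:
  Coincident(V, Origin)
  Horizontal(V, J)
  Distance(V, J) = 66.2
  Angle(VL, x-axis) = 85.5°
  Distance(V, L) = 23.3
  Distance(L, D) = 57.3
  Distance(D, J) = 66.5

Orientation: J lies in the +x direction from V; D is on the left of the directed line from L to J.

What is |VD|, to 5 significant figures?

76.184

Checks: |VJ| = 66.20 ✓; |VL| = 23.30 ✓; |LD| = 57.30 ✓; |DJ| = 66.50 ✓.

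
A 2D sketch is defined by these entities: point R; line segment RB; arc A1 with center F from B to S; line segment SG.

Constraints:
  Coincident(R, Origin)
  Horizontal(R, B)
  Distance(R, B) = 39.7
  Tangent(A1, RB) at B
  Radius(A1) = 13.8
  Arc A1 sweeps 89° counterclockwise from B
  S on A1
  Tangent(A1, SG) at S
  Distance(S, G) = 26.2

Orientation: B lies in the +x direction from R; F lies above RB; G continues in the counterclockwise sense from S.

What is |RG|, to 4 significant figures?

67.02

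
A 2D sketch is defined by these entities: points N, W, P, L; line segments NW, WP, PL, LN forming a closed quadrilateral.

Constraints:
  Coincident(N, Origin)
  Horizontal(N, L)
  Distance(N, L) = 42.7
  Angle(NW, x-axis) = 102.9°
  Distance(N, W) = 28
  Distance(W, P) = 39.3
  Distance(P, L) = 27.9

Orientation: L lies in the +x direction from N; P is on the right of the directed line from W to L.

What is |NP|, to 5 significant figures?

16.322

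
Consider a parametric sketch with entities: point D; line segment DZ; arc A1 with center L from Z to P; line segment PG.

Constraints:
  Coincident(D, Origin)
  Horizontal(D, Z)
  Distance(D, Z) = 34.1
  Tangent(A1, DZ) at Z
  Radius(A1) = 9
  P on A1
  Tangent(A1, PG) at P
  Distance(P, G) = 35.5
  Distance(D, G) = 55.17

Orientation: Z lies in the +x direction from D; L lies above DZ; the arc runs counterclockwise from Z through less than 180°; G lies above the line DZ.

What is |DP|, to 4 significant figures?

44.25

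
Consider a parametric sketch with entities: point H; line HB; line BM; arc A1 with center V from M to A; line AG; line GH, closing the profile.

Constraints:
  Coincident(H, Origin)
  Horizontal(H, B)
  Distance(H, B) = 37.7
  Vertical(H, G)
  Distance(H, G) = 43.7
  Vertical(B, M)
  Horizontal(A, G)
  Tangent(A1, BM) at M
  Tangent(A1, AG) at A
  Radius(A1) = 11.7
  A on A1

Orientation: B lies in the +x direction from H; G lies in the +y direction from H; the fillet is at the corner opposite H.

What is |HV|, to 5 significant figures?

41.231

H and G share the same x with |HG| = 43.7 and G on the +y side, so G = (0.0000, 43.700). The virtual corner opposite H is at (37.700, 43.700). A1 meets BM tangentially, so VM is at right angles to BM and A1 meets AG tangentially, so VA is at right angles to AG, with radius 11.7, so the center V sits 11.7 in from both sides at V = (26.000, 32.000). Then |HV| = |V − H| = 41.231.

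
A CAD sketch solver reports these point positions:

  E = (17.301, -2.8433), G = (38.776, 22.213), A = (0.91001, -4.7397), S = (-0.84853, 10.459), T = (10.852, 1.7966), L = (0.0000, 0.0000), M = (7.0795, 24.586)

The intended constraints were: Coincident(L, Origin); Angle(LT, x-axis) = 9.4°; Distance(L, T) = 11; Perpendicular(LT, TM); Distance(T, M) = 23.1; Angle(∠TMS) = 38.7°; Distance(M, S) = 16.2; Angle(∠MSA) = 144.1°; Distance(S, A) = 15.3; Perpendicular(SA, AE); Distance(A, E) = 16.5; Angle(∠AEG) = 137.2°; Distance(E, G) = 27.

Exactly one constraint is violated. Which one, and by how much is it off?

Distance(E, G) = 27 — off by 6.00.

L = (0.00, 0.00) ✓; LT at 9.400° ✓; |LT| = 11.00 ✓; ∠(LT, TM) = 90.00° ✓; |TM| = 23.10 ✓; ∠TMS = 38.70° ✓; |MS| = 16.20 ✓; ∠MSA = 144.1° ✓; |SA| = 15.30 ✓; ∠(SA, AE) = 90.00° ✓; |AE| = 16.50 ✓; ∠AEG = 137.2° ✓; |EG| = 33.00 ✗.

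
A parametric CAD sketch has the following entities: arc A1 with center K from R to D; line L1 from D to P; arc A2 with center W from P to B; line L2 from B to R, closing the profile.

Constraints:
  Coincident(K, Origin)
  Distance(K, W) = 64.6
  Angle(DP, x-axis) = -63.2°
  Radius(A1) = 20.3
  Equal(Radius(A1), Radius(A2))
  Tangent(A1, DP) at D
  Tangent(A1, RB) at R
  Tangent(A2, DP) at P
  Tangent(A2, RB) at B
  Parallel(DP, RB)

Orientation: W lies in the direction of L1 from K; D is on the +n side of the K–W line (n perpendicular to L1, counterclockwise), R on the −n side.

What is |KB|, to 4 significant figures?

67.71

The slot axis is L1's direction at -63.2°, so u = (cos -63.2°, sin -63.2°) = (0.4509, -0.8926) and n = (−sin -63.2°, cos -63.2°) = (0.8926, 0.4509). K is at the origin and W lies 64.6 along u from K, so W = 64.6·u = (29.13, -57.66). Tangency of A1 to both parallel lines with radius 20.3 puts D and R at K ± 20.3·n: D = (18.12, 9.153), R = (-18.12, -9.153). Equal radii place P and B the same way about W: P = W + 20.3·n = (47.25, -48.51), B = W − 20.3·n = (11.01, -66.81). Then |KB| = |B − K| = 67.71.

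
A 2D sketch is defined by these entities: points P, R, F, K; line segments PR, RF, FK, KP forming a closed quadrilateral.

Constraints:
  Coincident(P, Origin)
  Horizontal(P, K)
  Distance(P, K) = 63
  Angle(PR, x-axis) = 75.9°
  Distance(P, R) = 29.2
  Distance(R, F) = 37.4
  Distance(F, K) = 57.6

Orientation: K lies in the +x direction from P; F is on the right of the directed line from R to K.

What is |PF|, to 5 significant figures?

10.938

Checks: |RF| = 37.40 ✓; |FK| = 57.60 ✓.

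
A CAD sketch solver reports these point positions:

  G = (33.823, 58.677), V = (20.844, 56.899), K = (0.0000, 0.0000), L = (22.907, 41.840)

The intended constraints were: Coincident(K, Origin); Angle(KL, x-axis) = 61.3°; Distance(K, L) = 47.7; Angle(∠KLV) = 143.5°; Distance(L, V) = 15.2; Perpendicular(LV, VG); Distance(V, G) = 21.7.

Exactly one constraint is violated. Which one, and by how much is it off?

Distance(V, G) = 21.7 — off by 8.60.

K = (0.00, 0.00) ✓; KL at 61.30° ✓; |KL| = 47.70 ✓; ∠KLV = 143.5° ✓; |LV| = 15.20 ✓; ∠(LV, VG) = 90.00° ✓; |VG| = 13.10 ✗.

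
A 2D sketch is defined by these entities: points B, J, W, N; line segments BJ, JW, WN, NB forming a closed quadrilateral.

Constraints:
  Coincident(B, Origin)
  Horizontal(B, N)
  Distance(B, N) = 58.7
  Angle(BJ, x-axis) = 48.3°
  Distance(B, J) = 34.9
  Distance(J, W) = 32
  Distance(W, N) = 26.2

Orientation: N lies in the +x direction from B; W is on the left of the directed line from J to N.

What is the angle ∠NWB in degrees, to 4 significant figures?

72.45°

Checks: |JW| = 32.00 ✓; |WN| = 26.20 ✓.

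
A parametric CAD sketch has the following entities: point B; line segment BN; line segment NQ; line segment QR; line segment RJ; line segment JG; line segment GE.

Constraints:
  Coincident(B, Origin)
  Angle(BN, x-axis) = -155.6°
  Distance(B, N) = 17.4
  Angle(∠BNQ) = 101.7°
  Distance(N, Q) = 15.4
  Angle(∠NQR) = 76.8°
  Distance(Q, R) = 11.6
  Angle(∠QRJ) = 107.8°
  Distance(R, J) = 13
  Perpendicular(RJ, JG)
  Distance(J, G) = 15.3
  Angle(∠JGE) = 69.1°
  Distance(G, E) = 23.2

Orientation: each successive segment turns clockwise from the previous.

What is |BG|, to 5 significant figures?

20.063

B is at the origin; BN runs at -155.6° with length 17.4, so N = (-15.846, -7.1880). ∠BNQ = 101.7° gives NQ at 126.10° from the x-axis; with |NQ| = 15.4, Q = (-24.920, 5.2550). ∠NQR = 76.8° gives QR at 22.900° from the x-axis; with |QR| = 11.6, R = (-14.234, 9.7689). ∠QRJ = 107.8° gives RJ at -49.300° from the x-axis; with |RJ| = 13.0, J = (-5.7565, -0.086881). RJ ⟂ JG, so JG runs at -139.30°; with |JG| = 15.3, G = (-17.356, -10.064). Then |BG| = |G − B| = 20.063.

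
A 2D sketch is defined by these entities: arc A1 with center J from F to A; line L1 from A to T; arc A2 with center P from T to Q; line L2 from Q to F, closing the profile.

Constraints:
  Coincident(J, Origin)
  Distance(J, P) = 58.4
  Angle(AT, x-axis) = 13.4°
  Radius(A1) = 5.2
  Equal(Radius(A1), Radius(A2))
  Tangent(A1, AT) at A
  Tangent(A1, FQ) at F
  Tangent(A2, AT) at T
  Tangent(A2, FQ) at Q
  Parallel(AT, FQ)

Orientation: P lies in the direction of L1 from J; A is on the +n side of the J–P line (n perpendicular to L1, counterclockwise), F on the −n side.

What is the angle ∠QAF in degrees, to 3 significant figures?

79.9°

The slot axis is L1's direction at 13.4°, so u = (cos 13.4°, sin 13.4°) = (0.973, 0.232) and n = (−sin 13.4°, cos 13.4°) = (-0.232, 0.973). J is at the origin and P lies 58.4 along u from J, so P = 58.4·u = (56.8, 13.5). Tangency of A1 to both parallel lines with radius 5.2 puts A and F at J ± 5.2·n: A = (-1.21, 5.06), F = (1.21, -5.06). Equal radii place T and Q the same way about P: T = P + 5.2·n = (55.6, 18.6), Q = P − 5.2·n = (58.0, 8.48). Then cos ∠QAF = AQ·AF / (|AQ||AF|), giving 79.9°.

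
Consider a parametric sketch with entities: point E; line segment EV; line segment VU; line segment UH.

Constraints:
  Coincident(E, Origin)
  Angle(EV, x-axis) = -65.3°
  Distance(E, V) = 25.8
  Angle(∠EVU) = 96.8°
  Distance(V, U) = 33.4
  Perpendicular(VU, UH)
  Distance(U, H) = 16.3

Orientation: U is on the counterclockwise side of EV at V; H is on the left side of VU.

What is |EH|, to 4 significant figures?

37.63

E is at the origin; EV runs at -65.3° with length 25.8, so V = 25.8·(cos -65.3°, sin -65.3°) = (10.78, -23.44). ∠EVU = 96.8°, so VU runs at -65.3° + (180° − 96.8°) = 17.90° from the x-axis; with |VU| = 33.4, U = V + 33.4·(cos 17.90°, sin 17.90°) = (42.56, -13.17). The perpendicularity gives UH at right angles to VU; with |UH| = 16.3 on the left of VU, H = U + 16.3·(-0.3074, 0.9516) = (37.55, 2.337). Then |EH| = |H − E| = 37.63.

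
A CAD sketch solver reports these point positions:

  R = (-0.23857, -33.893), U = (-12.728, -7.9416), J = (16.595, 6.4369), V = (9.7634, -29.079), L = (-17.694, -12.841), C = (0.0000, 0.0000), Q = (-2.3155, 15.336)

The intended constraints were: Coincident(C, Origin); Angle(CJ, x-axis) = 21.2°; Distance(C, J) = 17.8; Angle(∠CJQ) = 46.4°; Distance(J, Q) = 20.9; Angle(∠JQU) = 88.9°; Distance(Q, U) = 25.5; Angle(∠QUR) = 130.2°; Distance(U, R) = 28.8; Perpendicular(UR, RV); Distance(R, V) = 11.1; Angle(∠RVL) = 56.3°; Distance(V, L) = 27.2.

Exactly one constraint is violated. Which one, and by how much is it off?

Distance(V, L) = 27.2 — off by 4.70.

C = (0.00, 0.00) ✓; CJ at 21.20° ✓; |CJ| = 17.80 ✓; ∠CJQ = 46.40° ✓; |JQ| = 20.90 ✓; ∠JQU = 88.90° ✓; |QU| = 25.50 ✓; ∠QUR = 130.2° ✓; |UR| = 28.80 ✓; ∠(UR, RV) = 90.00° ✓; |RV| = 11.10 ✓; ∠RVL = 56.30° ✓; |VL| = 31.90 ✗.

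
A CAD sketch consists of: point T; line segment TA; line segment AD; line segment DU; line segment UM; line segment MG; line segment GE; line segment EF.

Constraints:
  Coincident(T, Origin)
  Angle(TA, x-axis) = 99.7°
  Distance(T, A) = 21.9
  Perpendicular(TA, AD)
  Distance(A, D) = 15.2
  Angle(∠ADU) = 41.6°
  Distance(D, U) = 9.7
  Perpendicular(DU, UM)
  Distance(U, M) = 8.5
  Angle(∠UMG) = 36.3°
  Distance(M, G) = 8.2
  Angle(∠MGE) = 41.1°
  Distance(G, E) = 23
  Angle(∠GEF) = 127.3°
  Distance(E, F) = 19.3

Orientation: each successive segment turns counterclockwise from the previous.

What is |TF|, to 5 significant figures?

32.148

T is at the origin; TA runs at 99.7° with length 21.9, so A = (-3.6899, 21.587). TA ⟂ AD, so AD runs at -170.30°; with |AD| = 15.2, D = (-18.673, 19.026). ∠ADU = 41.6° gives DU at -31.900° from the x-axis; with |DU| = 9.7, U = (-10.438, 13.900). DU is perpendicular to UM, so UM runs at 58.100°; with |UM| = 8.5, M = (-5.9459, 21.116). ∠UMG = 36.3° gives MG at -158.20° from the x-axis; with |MG| = 8.2, G = (-13.559, 18.071). ∠MGE = 41.1° gives GE at -19.300° from the x-axis; with |GE| = 23.0, E = (8.1480, 10.469). ∠GEF = 127.3° gives EF at 33.400° from the x-axis; with |EF| = 19.3, F = (24.261, 21.094). Then |TF| = |F − T| = 32.148.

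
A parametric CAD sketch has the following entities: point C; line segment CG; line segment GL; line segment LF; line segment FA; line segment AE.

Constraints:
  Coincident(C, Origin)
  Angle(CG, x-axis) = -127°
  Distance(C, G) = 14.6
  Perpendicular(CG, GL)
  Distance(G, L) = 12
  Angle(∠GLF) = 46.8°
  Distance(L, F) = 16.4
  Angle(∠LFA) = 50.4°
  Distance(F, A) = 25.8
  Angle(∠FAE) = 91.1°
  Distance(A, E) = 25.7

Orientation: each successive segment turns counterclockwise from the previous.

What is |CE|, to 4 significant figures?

39.35

C is at the origin; CG runs at -127.0° with length 14.6, so G = (-8.786, -11.66). CG ⟂ GL, so GL runs at -37.00°; with |GL| = 12.0, L = (0.7971, -18.88). ∠GLF = 46.8° gives LF at 96.20° from the x-axis; with |LF| = 16.4, F = (-0.9741, -2.578). ∠LFA = 50.4° gives FA at -134.2° from the x-axis; with |FA| = 25.8, A = (-18.96, -21.07). ∠FAE = 91.1° gives AE at -45.30° from the x-axis; with |AE| = 25.7, E = (-0.8837, -39.34). Then |CE| = |E − C| = 39.35.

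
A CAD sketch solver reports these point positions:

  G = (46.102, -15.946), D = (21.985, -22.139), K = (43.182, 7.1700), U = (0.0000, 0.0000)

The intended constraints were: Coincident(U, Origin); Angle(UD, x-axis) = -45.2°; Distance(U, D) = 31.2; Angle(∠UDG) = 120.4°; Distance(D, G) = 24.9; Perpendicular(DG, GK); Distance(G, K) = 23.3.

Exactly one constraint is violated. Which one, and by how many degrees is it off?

Perpendicular(DG, GK) — off by 7.20°.

U = (0.00, 0.00) ✓; UD at -45.20° ✓; |UD| = 31.20 ✓; ∠UDG = 120.4° ✓; |DG| = 24.90 ✓; ∠(DG, GK) = 82.80° ✗; |GK| = 23.30 ✓.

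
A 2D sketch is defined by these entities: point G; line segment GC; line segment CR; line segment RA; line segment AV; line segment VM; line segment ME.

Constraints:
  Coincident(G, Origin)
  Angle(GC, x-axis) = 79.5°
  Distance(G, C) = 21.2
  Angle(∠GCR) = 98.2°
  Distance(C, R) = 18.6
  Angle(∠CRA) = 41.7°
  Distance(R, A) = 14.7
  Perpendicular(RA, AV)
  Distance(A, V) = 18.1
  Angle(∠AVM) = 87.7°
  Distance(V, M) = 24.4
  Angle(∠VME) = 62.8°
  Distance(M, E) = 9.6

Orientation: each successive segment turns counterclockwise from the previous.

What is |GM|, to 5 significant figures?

43.834

G is at the origin; GC runs at 79.5° with length 21.2, so C = (3.8634, 20.845). ∠GCR = 98.2° gives CR at 161.30° from the x-axis; with |CR| = 18.6, R = (-13.755, 26.808). ∠CRA = 41.7° gives RA at -60.400° from the x-axis; with |RA| = 14.7, A = (-6.4938, 14.027). RA ⟂ AV, so AV runs at 29.600°; with |AV| = 18.1, V = (9.2441, 22.967). ∠AVM = 87.7° gives VM at 121.90° from the x-axis; with |VM| = 24.4, M = (-3.6498, 43.682). Then |GM| = |M − G| = 43.834.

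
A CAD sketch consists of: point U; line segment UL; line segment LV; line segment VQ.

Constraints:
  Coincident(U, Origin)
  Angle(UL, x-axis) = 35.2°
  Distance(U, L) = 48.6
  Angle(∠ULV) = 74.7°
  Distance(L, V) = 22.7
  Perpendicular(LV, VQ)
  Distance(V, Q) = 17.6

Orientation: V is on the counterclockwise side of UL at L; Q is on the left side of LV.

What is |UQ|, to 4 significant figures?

30.90

∠ULV = 74.7°, so LV runs at 35.2° + (180° − 74.7°) = 140.5° from the x-axis; with |LV| = 22.7, V = L + 22.7·(cos 140.5°, sin 140.5°) = (22.20, 42.45). LV is perpendicular to VQ; with |VQ| = 17.6 on the left of LV, Q = V + 17.6·(-0.6361, -0.7716) = (11.00, 28.87). Then |UQ| = |Q − U| = 30.90.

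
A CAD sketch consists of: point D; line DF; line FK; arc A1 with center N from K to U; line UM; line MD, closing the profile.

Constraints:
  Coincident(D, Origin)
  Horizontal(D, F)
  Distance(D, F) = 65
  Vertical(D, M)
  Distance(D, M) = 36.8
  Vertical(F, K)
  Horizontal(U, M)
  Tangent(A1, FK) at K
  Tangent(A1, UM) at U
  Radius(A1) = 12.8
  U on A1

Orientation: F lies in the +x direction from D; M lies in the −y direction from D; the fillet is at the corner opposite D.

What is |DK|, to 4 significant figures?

69.29

The virtual corner opposite D is at (65.00, -36.80). Since A1 is tangent to FK there, NK ⟂ FK and the tangent condition forces NU to be normal to UM, with radius 12.8, so the center N sits 12.8 in from both sides at N = (52.20, -24.00). That places the tangent points at K = (65.00, -24.00) on FK and U = (52.20, -36.80) on UM. Then |DK| = |K − D| = 69.29.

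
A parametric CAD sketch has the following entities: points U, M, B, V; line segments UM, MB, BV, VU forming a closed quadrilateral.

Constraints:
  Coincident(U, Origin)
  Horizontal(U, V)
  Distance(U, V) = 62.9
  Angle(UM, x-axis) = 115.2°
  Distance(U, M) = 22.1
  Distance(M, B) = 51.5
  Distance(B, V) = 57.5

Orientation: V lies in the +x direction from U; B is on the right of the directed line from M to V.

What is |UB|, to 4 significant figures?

29.40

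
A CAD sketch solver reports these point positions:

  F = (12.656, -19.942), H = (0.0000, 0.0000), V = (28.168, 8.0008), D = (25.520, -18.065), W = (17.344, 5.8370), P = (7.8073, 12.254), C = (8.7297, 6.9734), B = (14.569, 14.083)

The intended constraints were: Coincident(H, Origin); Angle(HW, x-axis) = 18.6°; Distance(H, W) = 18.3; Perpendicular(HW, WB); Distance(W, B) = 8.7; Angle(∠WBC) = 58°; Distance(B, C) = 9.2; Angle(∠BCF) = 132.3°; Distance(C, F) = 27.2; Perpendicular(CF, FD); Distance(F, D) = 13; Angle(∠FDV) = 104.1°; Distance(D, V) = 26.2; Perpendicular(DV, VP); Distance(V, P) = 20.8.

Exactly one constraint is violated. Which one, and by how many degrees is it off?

Perpendicular(DV, VP) — off by 6.00°.

H = (0.00, 0.00) ✓; HW at 18.60° ✓; |HW| = 18.30 ✓; ∠(HW, WB) = 90.00° ✓; |WB| = 8.700 ✓; ∠WBC = 58.00° ✓; |BC| = 9.200 ✓; ∠BCF = 132.3° ✓; |CF| = 27.20 ✓; ∠(CF, FD) = 90.00° ✓; |FD| = 13.00 ✓; ∠FDV = 104.1° ✓; |DV| = 26.20 ✓; ∠(DV, VP) = 84.00° ✗; |VP| = 20.80 ✓.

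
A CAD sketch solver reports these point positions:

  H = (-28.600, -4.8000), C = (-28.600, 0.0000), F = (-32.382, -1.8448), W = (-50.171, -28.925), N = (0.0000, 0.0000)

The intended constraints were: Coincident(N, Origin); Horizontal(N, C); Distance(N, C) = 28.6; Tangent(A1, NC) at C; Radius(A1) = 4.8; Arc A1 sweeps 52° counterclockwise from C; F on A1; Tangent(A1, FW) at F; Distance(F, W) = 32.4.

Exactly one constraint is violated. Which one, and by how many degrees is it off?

Tangent(A1, FW) at F — off by 4.70°.

N = (0.00, 0.00) ✓; N.y = 0.00, C.y = 0.00 ✓; |NC| = 28.60 ✓; ∠(HC, CN) = 90.00° ✓; |HC| = 4.800 ✓; bearing(H→F) − bearing(H→C) = 52.00° ✓; |HF| = 4.800 ✓; ∠(HF, FW) = 85.30° ✗; |FW| = 32.40 ✓.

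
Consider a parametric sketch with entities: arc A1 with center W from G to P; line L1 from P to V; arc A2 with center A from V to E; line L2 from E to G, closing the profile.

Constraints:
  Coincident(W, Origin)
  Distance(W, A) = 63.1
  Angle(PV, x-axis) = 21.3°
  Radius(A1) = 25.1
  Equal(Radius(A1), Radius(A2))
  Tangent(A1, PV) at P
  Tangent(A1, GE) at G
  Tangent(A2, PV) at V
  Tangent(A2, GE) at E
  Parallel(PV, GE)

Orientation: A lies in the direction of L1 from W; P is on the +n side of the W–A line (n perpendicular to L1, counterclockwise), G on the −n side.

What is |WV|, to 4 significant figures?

67.91

The slot axis is L1's direction at 21.3°, so u = (cos 21.3°, sin 21.3°) = (0.9317, 0.3633) and n = (−sin 21.3°, cos 21.3°) = (-0.3633, 0.9317). W is at the origin and A lies 63.1 along u from W, so A = 63.1·u = (58.79, 22.92). Tangency of A1 to both parallel lines with radius 25.1 puts P and G at W ± 25.1·n: P = (-9.118, 23.39), G = (9.118, -23.39). Equal radii place V and E the same way about A: V = A + 25.1·n = (49.67, 46.31), E = A − 25.1·n = (67.91, -0.4643). Then |WV| = |V − W| = 67.91.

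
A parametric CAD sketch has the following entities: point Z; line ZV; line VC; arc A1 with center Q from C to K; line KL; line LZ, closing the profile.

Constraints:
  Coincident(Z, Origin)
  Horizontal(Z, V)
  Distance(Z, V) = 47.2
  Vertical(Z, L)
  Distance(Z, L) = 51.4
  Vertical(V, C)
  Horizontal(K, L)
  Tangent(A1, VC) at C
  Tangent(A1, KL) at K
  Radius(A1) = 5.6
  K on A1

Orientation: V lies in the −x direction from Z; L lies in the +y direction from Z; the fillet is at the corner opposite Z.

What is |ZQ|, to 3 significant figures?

61.9

Z is at the origin; Z and V share the same y with |ZV| = 47.2 and V on the −x side, so V = (-47.2, 0.00). Z and L share the same x with |ZL| = 51.4 and L on the +y side, so L = (0.00, 51.4). The virtual corner opposite Z is at (-47.2, 51.4). A1 meets VC tangentially, so QC is at right angles to VC and since A1 is tangent to KL there, QK ⟂ KL, with radius 5.6, so the center Q sits 5.6 in from both sides at Q = (-41.6, 45.8). Then |ZQ| = |Q − Z| = 61.9.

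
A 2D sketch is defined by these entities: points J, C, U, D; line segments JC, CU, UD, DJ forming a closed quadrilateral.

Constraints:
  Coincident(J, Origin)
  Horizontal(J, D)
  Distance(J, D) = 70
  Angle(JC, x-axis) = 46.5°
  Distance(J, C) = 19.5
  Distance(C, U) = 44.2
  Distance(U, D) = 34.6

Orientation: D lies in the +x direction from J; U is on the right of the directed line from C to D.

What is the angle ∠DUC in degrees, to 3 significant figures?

94.7°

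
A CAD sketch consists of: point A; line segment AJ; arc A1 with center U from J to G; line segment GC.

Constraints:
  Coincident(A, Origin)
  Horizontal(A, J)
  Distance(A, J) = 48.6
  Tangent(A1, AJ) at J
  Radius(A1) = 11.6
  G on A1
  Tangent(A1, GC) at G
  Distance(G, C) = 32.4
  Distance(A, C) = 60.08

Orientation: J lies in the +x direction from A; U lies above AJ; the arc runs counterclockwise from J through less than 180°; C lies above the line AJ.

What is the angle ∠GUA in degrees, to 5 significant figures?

159.11°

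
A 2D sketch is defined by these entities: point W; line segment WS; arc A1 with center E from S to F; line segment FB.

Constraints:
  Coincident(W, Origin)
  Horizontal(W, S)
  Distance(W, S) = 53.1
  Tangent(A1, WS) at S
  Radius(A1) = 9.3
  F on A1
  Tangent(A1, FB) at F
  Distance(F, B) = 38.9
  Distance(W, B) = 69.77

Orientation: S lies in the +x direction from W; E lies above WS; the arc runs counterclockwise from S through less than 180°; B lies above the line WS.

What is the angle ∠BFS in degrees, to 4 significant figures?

125.7°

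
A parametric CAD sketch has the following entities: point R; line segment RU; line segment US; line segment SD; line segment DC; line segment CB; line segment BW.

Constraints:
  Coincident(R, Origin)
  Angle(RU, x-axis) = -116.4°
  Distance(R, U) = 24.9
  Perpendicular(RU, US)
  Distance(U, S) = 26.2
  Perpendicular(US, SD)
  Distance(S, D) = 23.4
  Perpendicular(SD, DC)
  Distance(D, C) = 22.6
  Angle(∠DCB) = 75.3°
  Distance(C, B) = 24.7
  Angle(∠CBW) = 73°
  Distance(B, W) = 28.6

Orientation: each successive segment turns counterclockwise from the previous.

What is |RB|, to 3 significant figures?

27.2

R is at the origin; RU runs at -116.4° with length 24.9, so U = (-11.1, -22.3). RU is perpendicular to US, so US runs at -26.4°; with |US| = 26.2, S = (12.4, -34.0). US ⟂ SD, so SD runs at 63.6°; with |SD| = 23.4, D = (22.8, -13.0). SD ⟂ DC, so DC runs at 154°; with |DC| = 22.6, C = (2.56, -2.94). ∠DCB = 75.3° gives CB at -102° from the x-axis; with |CB| = 24.7, B = (-2.45, -27.1). Then |RB| = |B − R| = 27.2.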